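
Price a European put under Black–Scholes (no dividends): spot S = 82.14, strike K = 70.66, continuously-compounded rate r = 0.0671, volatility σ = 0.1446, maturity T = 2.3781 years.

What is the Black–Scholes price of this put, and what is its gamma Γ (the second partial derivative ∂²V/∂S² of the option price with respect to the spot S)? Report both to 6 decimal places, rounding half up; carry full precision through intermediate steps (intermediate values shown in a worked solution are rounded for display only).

price = 0.584438
Γ = 0.007048

σ√T = 0.1446·√2.3781 = 0.222989
d₁ = (ln(S/K) + (r+σ²/2)T) / (σ√T) = (ln(82.14/70.66) + (0.0671+0.1446²/2)·2.3781) / 0.222989 = (0.150545 + 0.184433) / 0.222989 = 1.502218
d₂ = d₁ − σ√T = 1.502218 − 0.222989 = 1.279229
e^{−rT} = e^{−0.0671·2.3781} = 0.852510
N(−d₁) = 0.066520,  N(−d₂) = 0.100408
Put price V = K·e^{−rT}·N(−d₂) − S·N(−d₁) = 6.048425 − 5.463987 = 0.584438
φ(d₁) = (1/√(2π))·e^{−d₁²/2} = 0.129087
Γ = φ(d₁) / (S·σ·√T) = 0.007048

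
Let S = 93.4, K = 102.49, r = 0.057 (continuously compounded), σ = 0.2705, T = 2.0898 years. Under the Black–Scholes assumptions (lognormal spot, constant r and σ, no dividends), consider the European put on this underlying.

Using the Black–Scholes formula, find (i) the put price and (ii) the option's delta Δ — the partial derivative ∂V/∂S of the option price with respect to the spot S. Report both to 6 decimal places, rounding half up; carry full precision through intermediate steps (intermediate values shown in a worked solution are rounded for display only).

price = 13.112829
Δ = -0.396416

σ√T = 0.2705·√2.0898 = 0.391039
d₁ = (ln(S/K) + (r+σ²/2)T) / (σ√T) = (ln(93.4/102.49) + (0.057+0.2705²/2)·2.0898) / 0.391039 = (-0.092874 + 0.195574) / 0.391039 = 0.262635
d₂ = d₁ − σ√T = 0.262635 − 0.391039 = -0.128404
e^{−rT} = e^{−0.057·2.0898} = 0.887703
N(−d₁) = 0.396416,  N(−d₂) = 0.551085
Put price V = K·e^{−rT}·N(−d₂) − S·N(−d₁) = 50.138091 − 37.025261 = 13.112829
Δ = −N(−d₁) = -0.396416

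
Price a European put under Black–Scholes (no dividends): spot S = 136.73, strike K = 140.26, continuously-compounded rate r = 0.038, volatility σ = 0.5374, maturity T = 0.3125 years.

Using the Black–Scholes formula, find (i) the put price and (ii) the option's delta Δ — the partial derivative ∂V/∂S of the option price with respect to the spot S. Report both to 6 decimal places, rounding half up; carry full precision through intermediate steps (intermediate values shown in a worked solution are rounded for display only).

σ√T = 0.5374·√0.3125 = 0.300416
d₁ = (ln(S/K) + (r+σ²/2)T) / (σ√T) = (ln(136.73/140.26) + (0.038+0.5374²/2)·0.3125) / 0.300416 = (-0.025490 + 0.057000) / 0.300416 = 0.104888
d₂ = d₁ − σ√T = 0.104888 − 0.300416 = -0.195527
e^{−rT} = e^{−0.038·0.3125} = 0.988195
N(−d₁) = 0.458232,  N(−d₂) = 0.577510
Put price V = K·e^{−rT}·N(−d₂) − S·N(−d₁) = 80.045335 − 62.654083 = 17.391252
Δ = −N(−d₁) = -0.458232

price = 17.391252
Δ = -0.458232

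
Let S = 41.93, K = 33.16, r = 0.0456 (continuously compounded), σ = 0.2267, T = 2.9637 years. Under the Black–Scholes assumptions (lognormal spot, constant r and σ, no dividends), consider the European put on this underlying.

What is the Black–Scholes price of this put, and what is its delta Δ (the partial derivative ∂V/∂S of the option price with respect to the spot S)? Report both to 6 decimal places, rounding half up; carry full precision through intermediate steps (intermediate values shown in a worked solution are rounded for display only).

σ√T = 0.2267·√2.9637 = 0.390273
d₁ = (ln(S/K) + (r+σ²/2)T) / (σ√T) = (ln(41.93/33.16) + (0.0456+0.2267²/2)·2.9637) / 0.390273 = (0.234657 + 0.211301) / 0.390273 = 1.142683
d₂ = d₁ − σ√T = 1.142683 − 0.390273 = 0.752410
e^{−rT} = e^{−0.0456·2.9637} = 0.873589
N(−d₁) = 0.126585,  N(−d₂) = 0.225902
Put price V = K·e^{−rT}·N(−d₂) − S·N(−d₁) = 6.543988 − 5.307713 = 1.236275
Δ = −N(−d₁) = -0.126585

price = 1.236275
Δ = -0.126585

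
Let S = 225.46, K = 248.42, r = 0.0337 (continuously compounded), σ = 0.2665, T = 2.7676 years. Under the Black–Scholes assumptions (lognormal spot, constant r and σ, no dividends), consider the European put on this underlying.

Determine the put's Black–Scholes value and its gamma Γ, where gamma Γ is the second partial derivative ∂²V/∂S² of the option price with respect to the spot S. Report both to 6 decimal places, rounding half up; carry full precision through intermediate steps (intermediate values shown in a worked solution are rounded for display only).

price = 40.047217
Γ = 0.003901

σ√T = 0.2665·√2.7676 = 0.443352
d₁ = (ln(S/K) + (r+σ²/2)T) / (σ√T) = (ln(225.46/248.42) + (0.0337+0.2665²/2)·2.7676) / 0.443352 = (-0.096978 + 0.191549) / 0.443352 = 0.213308
d₂ = d₁ − σ√T = 0.213308 − 0.443352 = -0.230044
e^{−rT} = e^{−0.0337·2.7676} = 0.910949
N(−d₁) = 0.415543,  N(−d₂) = 0.590971
Put price V = K·e^{−rT}·N(−d₂) − S·N(−d₁) = 133.735618 − 93.688401 = 40.047217
φ(d₁) = (1/√(2π))·e^{−d₁²/2} = 0.389969
Γ = φ(d₁) / (S·σ·√T) = 0.003901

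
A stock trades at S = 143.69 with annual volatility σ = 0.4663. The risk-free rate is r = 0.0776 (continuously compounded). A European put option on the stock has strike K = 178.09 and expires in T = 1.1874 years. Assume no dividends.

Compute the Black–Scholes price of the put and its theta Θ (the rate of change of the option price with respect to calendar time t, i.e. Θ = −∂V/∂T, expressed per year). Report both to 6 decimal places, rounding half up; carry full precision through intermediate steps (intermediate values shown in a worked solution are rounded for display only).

price = 40.923633
Θ = -3.571091

σ√T = 0.4663·√1.1874 = 0.508117
d₁ = (ln(S/K) + (r+σ²/2)T) / (σ√T) = (ln(143.69/178.09) + (0.0776+0.4663²/2)·1.1874) / 0.508117 = (-0.214631 + 0.221234) / 0.508117 = 0.012995
d₂ = d₁ − σ√T = 0.012995 − 0.508117 = -0.495122
e^{−rT} = e^{−0.0776·1.1874} = 0.911975
N(−d₁) = 0.494816,  N(−d₂) = 0.689743
Put price V = K·e^{−rT}·N(−d₂) − S·N(−d₁) = 112.023730 − 71.100097 = 40.923633
φ(d₁) = (1/√(2π))·e^{−d₁²/2} = 0.398909
Θ = −S·φ(d₁)·σ/(2√T) + r·K·e^{−rT}·N(−d₂) = −12.264133 + 8.693041 = -3.571091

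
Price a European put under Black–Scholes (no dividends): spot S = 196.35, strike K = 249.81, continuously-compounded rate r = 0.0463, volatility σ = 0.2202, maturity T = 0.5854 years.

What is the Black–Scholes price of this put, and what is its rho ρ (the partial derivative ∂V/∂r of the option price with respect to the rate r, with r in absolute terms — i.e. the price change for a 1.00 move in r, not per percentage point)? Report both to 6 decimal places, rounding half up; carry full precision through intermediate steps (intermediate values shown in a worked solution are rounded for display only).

price = 48.567450
ρ = -129.791301

σ√T = 0.2202·√0.5854 = 0.168478
d₁ = (ln(S/K) + (r+σ²/2)T) / (σ√T) = (ln(196.35/249.81) + (0.0463+0.2202²/2)·0.5854) / 0.168478 = (-0.240802 + 0.041296) / 0.168478 = -1.184161
d₂ = d₁ − σ√T = -1.184161 − 0.168478 = -1.352640
e^{−rT} = e^{−0.0463·0.5854} = 0.973260
N(−d₁) = 0.881825,  N(−d₂) = 0.911915
Put price V = K·e^{−rT}·N(−d₂) − S·N(−d₁) = 221.713873 − 173.146423 = 48.567450
ρ = −K·T·e^{−rT}·N(−d₂) = -129.791301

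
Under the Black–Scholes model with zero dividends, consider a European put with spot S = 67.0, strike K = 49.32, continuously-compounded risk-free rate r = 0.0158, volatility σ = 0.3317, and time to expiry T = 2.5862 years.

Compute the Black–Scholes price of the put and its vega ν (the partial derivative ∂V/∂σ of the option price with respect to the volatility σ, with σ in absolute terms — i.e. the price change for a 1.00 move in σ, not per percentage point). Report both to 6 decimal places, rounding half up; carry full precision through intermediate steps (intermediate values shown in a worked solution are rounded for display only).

price = 4.570269
ν = 28.213855

σ√T = 0.3317·√2.5862 = 0.533429
d₁ = (ln(S/K) + (r+σ²/2)T) / (σ√T) = (ln(67.0/49.32) + (0.0158+0.3317²/2)·2.5862) / 0.533429 = (0.306363 + 0.183135) / 0.533429 = 0.917645
d₂ = d₁ − σ√T = 0.917645 − 0.533429 = 0.384216
e^{−rT} = e^{−0.0158·2.5862} = 0.959962
N(−d₁) = 0.179403,  N(−d₂) = 0.350409
Put price V = K·e^{−rT}·N(−d₂) − S·N(−d₁) = 16.590237 − 12.019968 = 4.570269
φ(d₁) = (1/√(2π))·e^{−d₁²/2} = 0.261852
ν = S·φ(d₁)·√T = 28.213855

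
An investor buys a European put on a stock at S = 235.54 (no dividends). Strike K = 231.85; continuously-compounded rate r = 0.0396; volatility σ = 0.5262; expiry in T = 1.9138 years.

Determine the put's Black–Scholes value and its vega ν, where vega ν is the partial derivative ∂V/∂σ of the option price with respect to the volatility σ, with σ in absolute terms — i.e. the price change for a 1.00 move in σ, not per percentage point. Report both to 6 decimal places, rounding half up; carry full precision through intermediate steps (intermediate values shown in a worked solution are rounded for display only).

price = 54.171388
ν = 115.301236

σ√T = 0.5262·√1.9138 = 0.727946
d₁ = (ln(S/K) + (r+σ²/2)T) / (σ√T) = (ln(235.54/231.85) + (0.0396+0.5262²/2)·1.9138) / 0.727946 = (0.015790 + 0.340739) / 0.727946 = 0.489774
d₂ = d₁ − σ√T = 0.489774 − 0.727946 = -0.238172
e^{−rT} = e^{−0.0396·1.9138} = 0.927014
N(−d₁) = 0.312147,  N(−d₂) = 0.594126
Put price V = K·e^{−rT}·N(−d₂) − S·N(−d₁) = 127.694442 − 73.523054 = 54.171388
φ(d₁) = (1/√(2π))·e^{−d₁²/2} = 0.353851
ν = S·φ(d₁)·√T = 115.301236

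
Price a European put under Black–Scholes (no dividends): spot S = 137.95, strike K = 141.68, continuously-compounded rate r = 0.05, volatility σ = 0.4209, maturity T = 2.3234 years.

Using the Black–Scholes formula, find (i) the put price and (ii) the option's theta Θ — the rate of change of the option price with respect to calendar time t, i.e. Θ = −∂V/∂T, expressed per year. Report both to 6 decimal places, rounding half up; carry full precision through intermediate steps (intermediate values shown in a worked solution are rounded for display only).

price = 27.633024
Θ = -3.227445

σ√T = 0.4209·√2.3234 = 0.641565
d₁ = (ln(S/K) + (r+σ²/2)T) / (σ√T) = (ln(137.95/141.68) + (0.05+0.4209²/2)·2.3234) / 0.641565 = (-0.026680 + 0.321973) / 0.641565 = 0.460270
d₂ = d₁ − σ√T = 0.460270 − 0.641565 = -0.181295
e^{−rT} = e^{−0.05·2.3234} = 0.890324
N(−d₁) = 0.322661,  N(−d₂) = 0.571932
Put price V = K·e^{−rT}·N(−d₂) − S·N(−d₁) = 72.144133 − 44.511109 = 27.633024
φ(d₁) = (1/√(2π))·e^{−d₁²/2} = 0.358846
Θ = −S·φ(d₁)·σ/(2√T) + r·K·e^{−rT}·N(−d₂) = −6.834651 + 3.607207 = -3.227445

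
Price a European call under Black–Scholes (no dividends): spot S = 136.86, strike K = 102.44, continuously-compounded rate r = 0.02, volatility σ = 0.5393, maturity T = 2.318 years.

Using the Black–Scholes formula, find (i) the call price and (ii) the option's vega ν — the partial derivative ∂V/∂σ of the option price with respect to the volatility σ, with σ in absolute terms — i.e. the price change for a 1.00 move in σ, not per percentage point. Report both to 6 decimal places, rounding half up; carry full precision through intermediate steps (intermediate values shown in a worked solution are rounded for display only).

price = 59.794670
ν = 59.402142

σ√T = 0.5393·√2.318 = 0.821083
d₁ = (ln(S/K) + (r+σ²/2)T) / (σ√T) = (ln(136.86/102.44) + (0.02+0.5393²/2)·2.318) / 0.821083 = (0.289681 + 0.383449) / 0.821083 = 0.819807
d₂ = d₁ − σ√T = 0.819807 − 0.821083 = -0.001276
e^{−rT} = e^{−0.02·2.318} = 0.954698
N(d₁) = 0.793837,  N(d₂) = 0.499491
Call price V = S·N(d₁) − K·e^{−rT}·N(d₂) = 108.644536 − 48.849866 = 59.794670
φ(d₁) = (1/√(2π))·e^{−d₁²/2} = 0.285081
ν = S·φ(d₁)·√T = 59.402142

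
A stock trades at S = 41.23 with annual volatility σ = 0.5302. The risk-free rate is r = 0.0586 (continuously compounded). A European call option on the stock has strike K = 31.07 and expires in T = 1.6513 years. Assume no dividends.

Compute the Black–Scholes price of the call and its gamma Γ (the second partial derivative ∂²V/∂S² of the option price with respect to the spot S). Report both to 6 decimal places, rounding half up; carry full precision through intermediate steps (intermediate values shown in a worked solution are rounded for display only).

σ√T = 0.5302·√1.6513 = 0.681322
d₁ = (ln(S/K) + (r+σ²/2)T) / (σ√T) = (ln(41.23/31.07) + (0.0586+0.5302²/2)·1.6513) / 0.681322 = (0.282923 + 0.328866) / 0.681322 = 0.897944
d₂ = d₁ − σ√T = 0.897944 − 0.681322 = 0.216622
e^{−rT} = e^{−0.0586·1.6513} = 0.907768
N(d₁) = 0.815392,  N(d₂) = 0.585749
Call price V = S·N(d₁) − K·e^{−rT}·N(d₂) = 33.618630 − 16.520662 = 17.097968
φ(d₁) = (1/√(2π))·e^{−d₁²/2} = 0.266577
Γ = φ(d₁) / (S·σ·√T) = 0.009490

price = 17.097968
Γ = 0.009490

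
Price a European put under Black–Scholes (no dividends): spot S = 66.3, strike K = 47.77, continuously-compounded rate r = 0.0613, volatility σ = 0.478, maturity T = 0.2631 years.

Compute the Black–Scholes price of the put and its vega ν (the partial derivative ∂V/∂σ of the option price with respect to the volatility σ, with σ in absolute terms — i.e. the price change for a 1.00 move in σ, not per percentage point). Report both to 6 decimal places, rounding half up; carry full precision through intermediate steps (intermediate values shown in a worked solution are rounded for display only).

price = 0.496251
ν = 4.239150

σ√T = 0.478·√0.2631 = 0.245182
d₁ = (ln(S/K) + (r+σ²/2)T) / (σ√T) = (ln(66.3/47.77) + (0.0613+0.478²/2)·0.2631) / 0.245182 = (0.327792 + 0.046185) / 0.245182 = 1.525305
d₂ = d₁ − σ√T = 1.525305 − 0.245182 = 1.280123
e^{−rT} = e^{−0.0613·0.2631} = 0.984001
N(−d₁) = 0.063591,  N(−d₂) = 0.100251
Put price V = K·e^{−rT}·N(−d₂) − S·N(−d₁) = 4.712367 − 4.216116 = 0.496251
φ(d₁) = (1/√(2π))·e^{−d₁²/2} = 0.124654
ν = S·φ(d₁)·√T = 4.239150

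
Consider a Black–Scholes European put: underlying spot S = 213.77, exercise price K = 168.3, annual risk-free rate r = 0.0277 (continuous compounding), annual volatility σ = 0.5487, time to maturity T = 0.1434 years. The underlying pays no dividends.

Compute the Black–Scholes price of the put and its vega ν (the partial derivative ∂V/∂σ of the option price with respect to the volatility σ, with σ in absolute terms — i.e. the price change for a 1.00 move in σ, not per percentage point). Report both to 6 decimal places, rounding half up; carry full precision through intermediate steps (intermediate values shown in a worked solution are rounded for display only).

price = 2.337091
ν = 14.344806

σ√T = 0.5487·√0.1434 = 0.207783
d₁ = (ln(S/K) + (r+σ²/2)T) / (σ√T) = (ln(213.77/168.3) + (0.0277+0.5487²/2)·0.1434) / 0.207783 = (0.239153 + 0.025559) / 0.207783 = 1.273982
d₂ = d₁ − σ√T = 1.273982 − 0.207783 = 1.066200
e^{−rT} = e^{−0.0277·0.1434} = 0.996036
N(−d₁) = 0.101335,  N(−d₂) = 0.143167
Put price V = K·e^{−rT}·N(−d₂) − S·N(−d₁) = 23.999438 − 21.662347 = 2.337091
φ(d₁) = (1/√(2π))·e^{−d₁²/2} = 0.177204
ν = S·φ(d₁)·√T = 14.344806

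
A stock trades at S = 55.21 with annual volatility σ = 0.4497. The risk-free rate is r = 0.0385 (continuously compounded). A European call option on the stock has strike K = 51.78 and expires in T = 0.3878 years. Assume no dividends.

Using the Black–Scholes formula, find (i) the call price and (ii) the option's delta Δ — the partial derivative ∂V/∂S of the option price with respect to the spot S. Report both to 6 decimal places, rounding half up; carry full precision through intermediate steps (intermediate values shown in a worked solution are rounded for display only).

σ√T = 0.4497·√0.3878 = 0.280044
d₁ = (ln(S/K) + (r+σ²/2)T) / (σ√T) = (ln(55.21/51.78) + (0.0385+0.4497²/2)·0.3878) / 0.280044 = (0.064140 + 0.054143) / 0.280044 = 0.422372
d₂ = d₁ − σ√T = 0.422372 − 0.280044 = 0.142327
e^{−rT} = e^{−0.0385·0.3878} = 0.985181
N(d₁) = 0.663623,  N(d₂) = 0.556589
Call price V = S·N(d₁) − K·e^{−rT}·N(d₂) = 36.638636 − 28.393098 = 8.245538
Δ = N(d₁) = 0.663623

price = 8.245538
Δ = 0.663623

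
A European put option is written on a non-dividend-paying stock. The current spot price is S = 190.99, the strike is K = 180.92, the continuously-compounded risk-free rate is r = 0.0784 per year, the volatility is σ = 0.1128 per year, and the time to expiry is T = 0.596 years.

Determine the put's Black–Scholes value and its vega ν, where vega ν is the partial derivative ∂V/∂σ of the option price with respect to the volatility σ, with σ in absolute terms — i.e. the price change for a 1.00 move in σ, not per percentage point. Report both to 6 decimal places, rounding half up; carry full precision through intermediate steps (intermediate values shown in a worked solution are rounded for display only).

σ√T = 0.1128·√0.596 = 0.087083
d₁ = (ln(S/K) + (r+σ²/2)T) / (σ√T) = (ln(190.99/180.92) + (0.0784+0.1128²/2)·0.596) / 0.087083 = (0.054166 + 0.050518) / 0.087083 = 1.202123
d₂ = d₁ − σ√T = 1.202123 − 0.087083 = 1.115041
e^{−rT} = e^{−0.0784·0.596} = 0.954348
N(−d₁) = 0.114658,  N(−d₂) = 0.132417
Put price V = K·e^{−rT}·N(−d₂) − S·N(−d₁) = 22.863132 − 21.898506 = 0.964625
φ(d₁) = (1/√(2π))·e^{−d₁²/2} = 0.193691
ν = S·φ(d₁)·√T = 28.559081

price = 0.964625
ν = 28.559081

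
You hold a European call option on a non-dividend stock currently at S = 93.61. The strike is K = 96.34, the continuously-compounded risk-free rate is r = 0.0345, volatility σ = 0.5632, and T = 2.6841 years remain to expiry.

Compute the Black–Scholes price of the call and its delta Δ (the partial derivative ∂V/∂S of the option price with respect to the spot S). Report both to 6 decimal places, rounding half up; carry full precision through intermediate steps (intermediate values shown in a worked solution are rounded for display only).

price = 35.212006
Δ = 0.702137

σ√T = 0.5632·√2.6841 = 0.922703
d₁ = (ln(S/K) + (r+σ²/2)T) / (σ√T) = (ln(93.61/96.34) + (0.0345+0.5632²/2)·2.6841) / 0.922703 = (-0.028746 + 0.518292) / 0.922703 = 0.530556
d₂ = d₁ − σ√T = 0.530556 − 0.922703 = -0.392147
e^{−rT} = e^{−0.0345·2.6841} = 0.911557
N(d₁) = 0.702137,  N(d₂) = 0.347475
Call price V = S·N(d₁) − K·e^{−rT}·N(d₂) = 65.727018 − 30.515013 = 35.212006
Δ = N(d₁) = 0.702137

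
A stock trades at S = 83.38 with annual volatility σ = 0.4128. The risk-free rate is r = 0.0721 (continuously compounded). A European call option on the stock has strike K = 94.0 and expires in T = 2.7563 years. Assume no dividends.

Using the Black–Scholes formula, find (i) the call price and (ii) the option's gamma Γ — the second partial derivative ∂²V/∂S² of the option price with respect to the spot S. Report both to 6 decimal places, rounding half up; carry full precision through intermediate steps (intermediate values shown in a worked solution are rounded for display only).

σ√T = 0.4128·√2.7563 = 0.685335
d₁ = (ln(S/K) + (r+σ²/2)T) / (σ√T) = (ln(83.38/94.0) + (0.0721+0.4128²/2)·2.7563) / 0.685335 = (-0.119886 + 0.433571) / 0.685335 = 0.457710
d₂ = d₁ − σ√T = 0.457710 − 0.685335 = -0.227625
e^{−rT} = e^{−0.0721·2.7563} = 0.819772
N(d₁) = 0.676420,  N(d₂) = 0.409969
Call price V = S·N(d₁) − K·e^{−rT}·N(d₂) = 56.399878 − 31.591620 = 24.808258
φ(d₁) = (1/√(2π))·e^{−d₁²/2} = 0.359268
Γ = φ(d₁) / (S·σ·√T) = 0.006287

price = 24.808258
Γ = 0.006287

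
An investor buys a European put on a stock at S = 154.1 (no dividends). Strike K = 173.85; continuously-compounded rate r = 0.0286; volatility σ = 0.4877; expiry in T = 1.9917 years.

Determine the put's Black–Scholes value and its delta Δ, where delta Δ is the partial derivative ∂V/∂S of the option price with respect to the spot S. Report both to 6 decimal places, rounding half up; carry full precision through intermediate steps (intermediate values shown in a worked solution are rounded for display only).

σ√T = 0.4877·√1.9917 = 0.688279
d₁ = (ln(S/K) + (r+σ²/2)T) / (σ√T) = (ln(154.1/173.85) + (0.0286+0.4877²/2)·1.9917) / 0.688279 = (-0.120591 + 0.293827) / 0.688279 = 0.251694
d₂ = d₁ − σ√T = 0.251694 − 0.688279 = -0.436585
e^{−rT} = e^{−0.0286·1.9917} = 0.944629
N(−d₁) = 0.400639,  N(−d₂) = 0.668794
Put price V = K·e^{−rT}·N(−d₂) − S·N(−d₁) = 109.831900 − 61.738444 = 48.093456
Δ = −N(−d₁) = -0.400639

price = 48.093456
Δ = -0.400639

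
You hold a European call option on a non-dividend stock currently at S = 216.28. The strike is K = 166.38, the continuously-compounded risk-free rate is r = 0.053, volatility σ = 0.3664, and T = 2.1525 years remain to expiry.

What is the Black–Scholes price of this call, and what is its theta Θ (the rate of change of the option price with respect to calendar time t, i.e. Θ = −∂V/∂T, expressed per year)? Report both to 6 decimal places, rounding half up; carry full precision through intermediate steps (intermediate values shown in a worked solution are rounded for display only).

σ√T = 0.3664·√2.1525 = 0.537560
d₁ = (ln(S/K) + (r+σ²/2)T) / (σ√T) = (ln(216.28/166.38) + (0.053+0.3664²/2)·2.1525) / 0.537560 = (0.262300 + 0.258568) / 0.537560 = 0.968947
d₂ = d₁ − σ√T = 0.968947 − 0.537560 = 0.431387
e^{−rT} = e^{−0.053·2.1525} = 0.892184
N(d₁) = 0.833714,  N(d₂) = 0.666907
Call price V = S·N(d₁) − K·e^{−rT}·N(d₂) = 180.315725 − 98.996703 = 81.319021
φ(d₁) = (1/√(2π))·e^{−d₁²/2} = 0.249482
Θ = −S·φ(d₁)·σ/(2√T) − r·K·e^{−rT}·N(d₂) = −6.737669 − 5.246825 = -11.984494

price = 81.319021
Θ = -11.984494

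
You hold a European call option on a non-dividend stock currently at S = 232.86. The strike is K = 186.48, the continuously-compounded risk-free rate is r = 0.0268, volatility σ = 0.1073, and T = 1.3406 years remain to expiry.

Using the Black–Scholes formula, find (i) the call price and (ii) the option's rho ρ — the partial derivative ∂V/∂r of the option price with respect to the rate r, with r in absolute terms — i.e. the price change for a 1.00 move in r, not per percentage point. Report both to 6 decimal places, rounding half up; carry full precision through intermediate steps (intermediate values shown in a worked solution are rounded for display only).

price = 53.135888
ρ = 235.877110

σ√T = 0.1073·√1.3406 = 0.124237
d₁ = (ln(S/K) + (r+σ²/2)T) / (σ√T) = (ln(232.86/186.48) + (0.0268+0.1073²/2)·1.3406) / 0.124237 = (0.222113 + 0.043645) / 0.124237 = 2.139136
d₂ = d₁ − σ√T = 2.139136 − 0.124237 = 2.014900
e^{−rT} = e^{−0.0268·1.3406} = 0.964710
N(d₁) = 0.983788,  N(d₂) = 0.978042
Call price V = S·N(d₁) − K·e^{−rT}·N(d₂) = 229.084798 − 175.948911 = 53.135888
ρ = K·T·e^{−rT}·N(d₂) = 235.877110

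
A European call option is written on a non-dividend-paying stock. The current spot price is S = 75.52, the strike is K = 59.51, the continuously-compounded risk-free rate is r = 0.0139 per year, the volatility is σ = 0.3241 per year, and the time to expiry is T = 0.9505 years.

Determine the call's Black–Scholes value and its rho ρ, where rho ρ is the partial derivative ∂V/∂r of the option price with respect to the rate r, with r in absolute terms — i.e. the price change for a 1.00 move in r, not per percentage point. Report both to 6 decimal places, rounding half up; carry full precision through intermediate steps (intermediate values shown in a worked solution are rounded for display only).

price = 19.320593
ρ = 41.208413

σ√T = 0.3241·√0.9505 = 0.315977
d₁ = (ln(S/K) + (r+σ²/2)T) / (σ√T) = (ln(75.52/59.51) + (0.0139+0.3241²/2)·0.9505) / 0.315977 = (0.238253 + 0.063133) / 0.315977 = 0.953823
d₂ = d₁ − σ√T = 0.953823 − 0.315977 = 0.637846
e^{−rT} = e^{−0.0139·0.9505} = 0.986875
N(d₁) = 0.829913,  N(d₂) = 0.738213
Call price V = S·N(d₁) − K·e^{−rT}·N(d₂) = 62.675051 − 43.354458 = 19.320593
ρ = K·T·e^{−rT}·N(d₂) = 41.208413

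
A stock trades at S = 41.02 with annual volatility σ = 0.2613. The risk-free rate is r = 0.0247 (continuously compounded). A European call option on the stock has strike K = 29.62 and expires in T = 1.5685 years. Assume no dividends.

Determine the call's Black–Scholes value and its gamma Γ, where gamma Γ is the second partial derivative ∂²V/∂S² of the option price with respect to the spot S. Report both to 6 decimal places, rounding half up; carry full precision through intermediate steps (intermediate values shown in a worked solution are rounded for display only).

price = 13.266694
Γ = 0.013150

σ√T = 0.2613·√1.5685 = 0.327252
d₁ = (ln(S/K) + (r+σ²/2)T) / (σ√T) = (ln(41.02/29.62) + (0.0247+0.2613²/2)·1.5685) / 0.327252 = (0.325610 + 0.092289) / 0.327252 = 1.276995
d₂ = d₁ − σ√T = 1.276995 − 0.327252 = 0.949744
e^{−rT} = e^{−0.0247·1.5685} = 0.961999
N(d₁) = 0.899198,  N(d₂) = 0.828879
Call price V = S·N(d₁) − K·e^{−rT}·N(d₂) = 36.885104 − 23.618410 = 13.266694
φ(d₁) = (1/√(2π))·e^{−d₁²/2} = 0.176524
Γ = φ(d₁) / (S·σ·√T) = 0.013150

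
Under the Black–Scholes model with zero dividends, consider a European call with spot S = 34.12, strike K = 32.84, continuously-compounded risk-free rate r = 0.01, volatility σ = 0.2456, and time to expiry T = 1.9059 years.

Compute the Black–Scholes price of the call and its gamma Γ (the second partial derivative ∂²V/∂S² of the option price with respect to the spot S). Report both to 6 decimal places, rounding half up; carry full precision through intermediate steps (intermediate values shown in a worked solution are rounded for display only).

σ√T = 0.2456·√1.9059 = 0.339061
d₁ = (ln(S/K) + (r+σ²/2)T) / (σ√T) = (ln(34.12/32.84) + (0.01+0.2456²/2)·1.9059) / 0.339061 = (0.038236 + 0.076540) / 0.339061 = 0.338513
d₂ = d₁ − σ√T = 0.338513 − 0.339061 = -0.000548
e^{−rT} = e^{−0.01·1.9059} = 0.981121
N(d₁) = 0.632512,  N(d₂) = 0.499781
Call price V = S·N(d₁) − K·e^{−rT}·N(d₂) = 21.581301 − 16.102967 = 5.478334
φ(d₁) = (1/√(2π))·e^{−d₁²/2} = 0.376727
Γ = φ(d₁) / (S·σ·√T) = 0.032564

price = 5.478334
Γ = 0.032564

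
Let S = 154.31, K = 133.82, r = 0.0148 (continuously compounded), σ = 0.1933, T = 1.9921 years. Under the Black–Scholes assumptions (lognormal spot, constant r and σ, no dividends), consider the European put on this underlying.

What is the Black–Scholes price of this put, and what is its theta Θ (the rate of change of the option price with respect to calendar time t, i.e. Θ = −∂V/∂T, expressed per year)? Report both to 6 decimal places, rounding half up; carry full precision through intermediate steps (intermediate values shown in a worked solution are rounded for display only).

price = 6.169941
Θ = -2.544572

σ√T = 0.1933·√1.9921 = 0.272827
d₁ = (ln(S/K) + (r+σ²/2)T) / (σ√T) = (ln(154.31/133.82) + (0.0148+0.1933²/2)·1.9921) / 0.272827 = (0.142468 + 0.066700) / 0.272827 = 0.766670
d₂ = d₁ − σ√T = 0.766670 − 0.272827 = 0.493843
e^{−rT} = e^{−0.0148·1.9921} = 0.970947
N(−d₁) = 0.221639,  N(−d₂) = 0.310709
Put price V = K·e^{−rT}·N(−d₂) − S·N(−d₁) = 40.371032 − 34.201091 = 6.169941
φ(d₁) = (1/√(2π))·e^{−d₁²/2} = 0.297355
Θ = −S·φ(d₁)·σ/(2√T) + r·K·e^{−rT}·N(−d₂) = −3.142064 + 0.597491 = -2.544572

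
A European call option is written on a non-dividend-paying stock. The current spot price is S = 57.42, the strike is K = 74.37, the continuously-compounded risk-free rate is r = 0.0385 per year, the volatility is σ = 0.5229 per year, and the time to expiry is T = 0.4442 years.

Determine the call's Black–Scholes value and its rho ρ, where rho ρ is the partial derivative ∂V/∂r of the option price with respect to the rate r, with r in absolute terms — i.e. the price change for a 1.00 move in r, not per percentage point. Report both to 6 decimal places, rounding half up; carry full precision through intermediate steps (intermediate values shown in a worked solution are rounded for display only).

price = 3.236156
ρ = 6.263345

σ√T = 0.5229·√0.4442 = 0.348504
d₁ = (ln(S/K) + (r+σ²/2)T) / (σ√T) = (ln(57.42/74.37) + (0.0385+0.5229²/2)·0.4442) / 0.348504 = (-0.258660 + 0.077829) / 0.348504 = -0.518877
d₂ = d₁ − σ√T = -0.518877 − 0.348504 = -0.867381
e^{−rT} = e^{−0.0385·0.4442} = 0.983044
N(d₁) = 0.301923,  N(d₂) = 0.192867
Call price V = S·N(d₁) − K·e^{−rT}·N(d₂) = 17.336438 − 14.100282 = 3.236156
ρ = K·T·e^{−rT}·N(d₂) = 6.263345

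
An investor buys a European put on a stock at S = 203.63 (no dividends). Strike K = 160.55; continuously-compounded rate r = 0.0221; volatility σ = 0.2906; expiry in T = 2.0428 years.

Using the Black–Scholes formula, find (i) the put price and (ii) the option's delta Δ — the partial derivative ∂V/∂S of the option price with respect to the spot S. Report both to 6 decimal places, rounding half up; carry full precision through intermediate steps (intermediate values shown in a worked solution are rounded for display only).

price = 10.702596
Δ = -0.187093

σ√T = 0.2906·√2.0428 = 0.415345
d₁ = (ln(S/K) + (r+σ²/2)T) / (σ√T) = (ln(203.63/160.55) + (0.0221+0.2906²/2)·2.0428) / 0.415345 = (0.237699 + 0.131401) / 0.415345 = 0.888661
d₂ = d₁ − σ√T = 0.888661 − 0.415345 = 0.473317
e^{−rT} = e^{−0.0221·2.0428} = 0.955858
N(−d₁) = 0.187093,  N(−d₂) = 0.317994
Put price V = K·e^{−rT}·N(−d₂) − S·N(−d₁) = 48.800257 − 38.097661 = 10.702596
Δ = −N(−d₁) = -0.187093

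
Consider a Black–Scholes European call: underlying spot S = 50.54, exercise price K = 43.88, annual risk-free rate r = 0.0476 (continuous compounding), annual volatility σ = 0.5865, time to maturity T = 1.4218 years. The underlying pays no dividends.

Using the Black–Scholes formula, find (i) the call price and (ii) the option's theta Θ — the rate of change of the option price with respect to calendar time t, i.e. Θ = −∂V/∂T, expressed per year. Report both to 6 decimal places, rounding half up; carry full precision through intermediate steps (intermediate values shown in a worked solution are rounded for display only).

σ√T = 0.5865·√1.4218 = 0.699338
d₁ = (ln(S/K) + (r+σ²/2)T) / (σ√T) = (ln(50.54/43.88) + (0.0476+0.5865²/2)·1.4218) / 0.699338 = (0.141306 + 0.312215) / 0.699338 = 0.648500
d₂ = d₁ − σ√T = 0.648500 − 0.699338 = -0.050838
e^{−rT} = e^{−0.0476·1.4218} = 0.934562
N(d₁) = 0.741669,  N(d₂) = 0.479727
Call price V = S·N(d₁) − K·e^{−rT}·N(d₂) = 37.483968 − 19.672931 = 17.811036
φ(d₁) = (1/√(2π))·e^{−d₁²/2} = 0.323287
Θ = −S·φ(d₁)·σ/(2√T) − r·K·e^{−rT}·N(d₂) = −4.018298 − 0.936432 = -4.954730

price = 17.811036
Θ = -4.954730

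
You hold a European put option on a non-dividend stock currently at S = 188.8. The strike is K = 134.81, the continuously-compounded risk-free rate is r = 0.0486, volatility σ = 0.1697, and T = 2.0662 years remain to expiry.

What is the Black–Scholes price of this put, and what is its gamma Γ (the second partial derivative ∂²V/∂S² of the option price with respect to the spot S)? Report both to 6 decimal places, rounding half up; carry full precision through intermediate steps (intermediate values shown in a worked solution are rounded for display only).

σ√T = 0.1697·√2.0662 = 0.243932
d₁ = (ln(S/K) + (r+σ²/2)T) / (σ√T) = (ln(188.8/134.81) + (0.0486+0.1697²/2)·2.0662) / 0.243932 = (0.336822 + 0.130169) / 0.243932 = 1.914432
d₂ = d₁ − σ√T = 1.914432 − 0.243932 = 1.670501
e^{−rT} = e^{−0.0486·2.0662} = 0.904460
N(−d₁) = 0.027782,  N(−d₂) = 0.047410
Put price V = K·e^{−rT}·N(−d₂) − S·N(−d₁) = 5.780732 − 5.245330 = 0.535403
φ(d₁) = (1/√(2π))·e^{−d₁²/2} = 0.063834
Γ = φ(d₁) / (S·σ·√T) = 0.001386

price = 0.535403
Γ = 0.001386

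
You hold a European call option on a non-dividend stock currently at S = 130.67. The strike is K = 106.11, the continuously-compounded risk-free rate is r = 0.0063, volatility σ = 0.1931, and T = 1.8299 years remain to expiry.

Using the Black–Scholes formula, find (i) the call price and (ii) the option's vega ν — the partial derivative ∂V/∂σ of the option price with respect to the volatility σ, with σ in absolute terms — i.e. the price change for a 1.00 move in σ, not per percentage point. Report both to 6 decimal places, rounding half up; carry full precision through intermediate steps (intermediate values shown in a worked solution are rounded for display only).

σ√T = 0.1931·√1.8299 = 0.261214
d₁ = (ln(S/K) + (r+σ²/2)T) / (σ√T) = (ln(130.67/106.11) + (0.0063+0.1931²/2)·1.8299) / 0.261214 = (0.208199 + 0.045645) / 0.261214 = 0.971785
d₂ = d₁ − σ√T = 0.971785 − 0.261214 = 0.710571
e^{−rT} = e^{−0.0063·1.8299} = 0.988538
N(d₁) = 0.834421,  N(d₂) = 0.761325
Call price V = S·N(d₁) − K·e^{−rT}·N(d₂) = 109.033809 − 79.858222 = 29.175587
φ(d₁) = (1/√(2π))·e^{−d₁²/2} = 0.248796
ν = S·φ(d₁)·√T = 43.977783

price = 29.175587
ν = 43.977783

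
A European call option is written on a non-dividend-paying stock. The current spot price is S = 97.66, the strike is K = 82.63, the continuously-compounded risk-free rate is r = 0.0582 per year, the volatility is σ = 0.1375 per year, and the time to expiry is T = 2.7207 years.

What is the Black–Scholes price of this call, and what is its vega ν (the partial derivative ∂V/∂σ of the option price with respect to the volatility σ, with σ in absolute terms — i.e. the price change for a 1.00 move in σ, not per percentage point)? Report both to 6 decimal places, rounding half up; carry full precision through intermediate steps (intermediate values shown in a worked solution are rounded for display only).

price = 27.766447
ν = 19.378920

σ√T = 0.1375·√2.7207 = 0.226800
d₁ = (ln(S/K) + (r+σ²/2)T) / (σ√T) = (ln(97.66/82.63) + (0.0582+0.1375²/2)·2.7207) / 0.226800 = (0.167119 + 0.184064) / 0.226800 = 1.548426
d₂ = d₁ − σ√T = 1.548426 − 0.226800 = 1.321626
e^{−rT} = e^{−0.0582·2.7207} = 0.853555
N(d₁) = 0.939240,  N(d₂) = 0.906854
Call price V = S·N(d₁) − K·e^{−rT}·N(d₂) = 91.726195 − 63.959748 = 27.766447
φ(d₁) = (1/√(2π))·e^{−d₁²/2} = 0.120302
ν = S·φ(d₁)·√T = 19.378920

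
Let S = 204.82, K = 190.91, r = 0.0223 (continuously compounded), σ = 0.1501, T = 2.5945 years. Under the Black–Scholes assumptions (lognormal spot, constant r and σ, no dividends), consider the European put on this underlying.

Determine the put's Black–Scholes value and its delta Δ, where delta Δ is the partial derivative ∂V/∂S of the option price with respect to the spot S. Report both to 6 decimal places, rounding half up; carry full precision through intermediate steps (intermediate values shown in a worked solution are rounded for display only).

price = 8.728358
Δ = -0.257497

σ√T = 0.1501·√2.5945 = 0.241773
d₁ = (ln(S/K) + (r+σ²/2)T) / (σ√T) = (ln(204.82/190.91) + (0.0223+0.1501²/2)·2.5945) / 0.241773 = (0.070329 + 0.087084) / 0.241773 = 0.651082
d₂ = d₁ − σ√T = 0.651082 − 0.241773 = 0.409309
e^{−rT} = e^{−0.0223·2.5945} = 0.943785
N(−d₁) = 0.257497,  N(−d₂) = 0.341157
Put price V = K·e^{−rT}·N(−d₂) − S·N(−d₁) = 61.468879 − 52.740521 = 8.728358
Δ = −N(−d₁) = -0.257497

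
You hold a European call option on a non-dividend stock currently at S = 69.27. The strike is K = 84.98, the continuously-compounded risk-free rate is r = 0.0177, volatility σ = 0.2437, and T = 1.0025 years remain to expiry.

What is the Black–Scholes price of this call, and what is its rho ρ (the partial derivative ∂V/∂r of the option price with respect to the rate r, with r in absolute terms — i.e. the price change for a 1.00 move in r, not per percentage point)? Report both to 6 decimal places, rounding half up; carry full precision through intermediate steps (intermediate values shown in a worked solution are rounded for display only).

σ√T = 0.2437·√1.0025 = 0.244004
d₁ = (ln(S/K) + (r+σ²/2)T) / (σ√T) = (ln(69.27/84.98) + (0.0177+0.2437²/2)·1.0025) / 0.244004 = (-0.204404 + 0.047513) / 0.244004 = -0.642983
d₂ = d₁ − σ√T = -0.642983 − 0.244004 = -0.886987
e^{−rT} = e^{−0.0177·1.0025} = 0.982412
N(d₁) = 0.260118,  N(d₂) = 0.187543
Call price V = S·N(d₁) − K·e^{−rT}·N(d₂) = 18.018345 − 15.657088 = 2.361257
ρ = K·T·e^{−rT}·N(d₂) = 15.696231

price = 2.361257
ρ = 15.696231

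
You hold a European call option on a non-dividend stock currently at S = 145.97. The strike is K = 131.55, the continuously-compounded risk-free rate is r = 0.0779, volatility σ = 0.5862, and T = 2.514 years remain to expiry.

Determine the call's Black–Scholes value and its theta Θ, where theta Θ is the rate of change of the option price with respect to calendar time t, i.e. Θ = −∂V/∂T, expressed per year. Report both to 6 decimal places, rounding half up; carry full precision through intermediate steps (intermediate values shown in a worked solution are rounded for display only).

price = 66.542178
Θ = -11.632293

σ√T = 0.5862·√2.514 = 0.929455
d₁ = (ln(S/K) + (r+σ²/2)T) / (σ√T) = (ln(145.97/131.55) + (0.0779+0.5862²/2)·2.514) / 0.929455 = (0.104014 + 0.627784) / 0.929455 = 0.787341
d₂ = d₁ − σ√T = 0.787341 − 0.929455 = -0.142114
e^{−rT} = e^{−0.0779·2.514} = 0.822143
N(d₁) = 0.784459,  N(d₂) = 0.443495
Call price V = S·N(d₁) − K·e^{−rT}·N(d₂) = 114.507461 − 47.965282 = 66.542178
φ(d₁) = (1/√(2π))·e^{−d₁²/2} = 0.292617
Θ = −S·φ(d₁)·σ/(2√T) − r·K·e^{−rT}·N(d₂) = −7.895798 − 3.736495 = -11.632293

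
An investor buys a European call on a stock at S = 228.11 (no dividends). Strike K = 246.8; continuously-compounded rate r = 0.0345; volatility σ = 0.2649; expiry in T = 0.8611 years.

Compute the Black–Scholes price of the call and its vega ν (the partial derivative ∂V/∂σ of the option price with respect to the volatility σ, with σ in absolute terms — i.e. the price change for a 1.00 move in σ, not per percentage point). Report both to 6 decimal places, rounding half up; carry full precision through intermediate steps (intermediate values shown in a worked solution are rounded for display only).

σ√T = 0.2649·√0.8611 = 0.245815
d₁ = (ln(S/K) + (r+σ²/2)T) / (σ√T) = (ln(228.11/246.8) + (0.0345+0.2649²/2)·0.8611) / 0.245815 = (-0.078750 + 0.059921) / 0.245815 = -0.076602
d₂ = d₁ − σ√T = -0.076602 − 0.245815 = -0.322417
e^{−rT} = e^{−0.0345·0.8611} = 0.970729
N(d₁) = 0.469470,  N(d₂) = 0.373569
Call price V = S·N(d₁) − K·e^{−rT}·N(d₂) = 107.090866 − 89.498018 = 17.592848
φ(d₁) = (1/√(2π))·e^{−d₁²/2} = 0.397774
ν = S·φ(d₁)·√T = 84.199015

price = 17.592848
ν = 84.199015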